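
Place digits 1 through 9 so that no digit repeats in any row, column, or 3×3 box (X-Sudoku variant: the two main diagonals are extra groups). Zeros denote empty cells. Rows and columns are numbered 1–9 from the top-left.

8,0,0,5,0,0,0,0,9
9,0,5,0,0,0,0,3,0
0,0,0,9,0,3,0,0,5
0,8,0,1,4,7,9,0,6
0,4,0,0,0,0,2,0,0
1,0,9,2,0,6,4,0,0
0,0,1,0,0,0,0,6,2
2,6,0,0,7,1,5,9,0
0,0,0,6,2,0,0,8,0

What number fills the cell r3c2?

1

r3c7 = 8: row 3 has {3,5,9}; col 7 has {2,4,5,9}; box has {3,5,9}; anti-diagonal has {1,2,3,6,7,9} → only 8 remains.
r4c8 = 5: row 4 has {1,4,6,7,8,9}; col 8 has {3,6,8,9}; box has {2,4,6,9} → only 5 remains.
r5c5 = 5: row 5 has {2,4}; col 5 has {2,4,7}; box has {1,2,4,6,7}; main diagonal has {1,6,8,9}; anti-diagonal has {1,2,3,6,7,8,9} → only 5 remains.
r6c8 = 7: row 6 has {1,2,4,6,9}; col 8 has {3,5,6,8,9}; box has {2,4,5,6,9} → only 7 remains.
r9c1 = 4: row 9 has {2,6,8}; col 1 has {1,2,8,9}; box has {1,2,6}; anti-diagonal has {1,2,3,5,6,7,8,9} → only 4 remains.
r4c1 = 3: row 4 has {1,4,5,6,7,8,9}; col 1 has {1,2,4,8,9}; box has {1,4,8,9} → only 3 remains.
r4c3 = 2: row 4 has {1,3,4,5,6,7,8,9}; col 3 has {1,5,9}; box has {1,3,4,8,9} → only 2 remains.
r5c8 = 1: row 5 has {2,4,5}; col 8 has {3,5,6,7,8,9}; box has {2,4,5,6,7,9} → only 1 remains.
r6c2 = 5: row 6 has {1,2,4,6,7,9}; col 2 has {4,6,8}; box has {1,2,3,4,8,9} → only 5 remains.
r5c6 = 9: in row 5, 9 can only go here (every other open cell in that row sees a 9).
r9c6 = 5: row 9 has {2,4,6,8}; col 6 has {1,3,6,7,9}; box has {1,2,6,7} → only 5 remains.
r7c1 = 5: in row 7, 5 can only go here (every other open cell in that row sees a 5).
r9c7 = 1: in row 9, 1 can only go here (every other open cell in that row sees a 1).
r9c2 = 9: in row 9, 9 can only go here (every other open cell in that row sees a 9).
r7c5 = 9: in row 7, 9 can only go here (every other open cell in that row sees a 9).
r8c3 = 8: in column 3, 8 can only go here (every other open cell in that column sees an 8).
r2c4 = 7: in column 4, 7 can only go here (every other open cell in that column sees a 7).
r2c2 = 2: row 2 has {3,5,7,9}; col 2 has {4,5,6,8,9}; box has {5,8,9}; main diagonal has {1,5,6,8,9} → only 2 remains.
r2c7 = 6: row 2 has {2,3,5,7,9}; col 7 has {1,2,4,5,8,9}; box has {3,5,8,9} → only 6 remains.
r1c7 = 7: row 1 has {5,8,9}; col 7 has {1,2,4,5,6,8,9}; box has {3,5,6,8,9} → only 7 remains.
r7c7 = 3: row 7 has {1,2,5,6,9}; col 7 has {1,2,4,5,6,7,8,9}; box has {1,2,5,6,8,9}; main diagonal has {1,2,5,6,8,9} → only 3 remains.
r8c9 = 4: row 8 has {1,2,5,6,7,8,9}; col 9 has {2,5,6,9}; box has {1,2,3,5,6,8,9} → only 4 remains.
r9c9 = 7: row 9 has {1,2,4,5,6,8,9}; col 9 has {2,4,5,6,9}; box has {1,2,3,4,5,6,8,9}; main diagonal has {1,2,3,5,6,8,9} → only 7 remains.
r2c9 = 1: row 2 has {2,3,5,6,7,9}; col 9 has {2,4,5,6,7,9}; box has {3,5,6,7,8,9} → only 1 remains.
r3c3 = 4: row 3 has {3,5,8,9}; col 3 has {1,2,5,8,9}; box has {2,5,8,9}; main diagonal has {1,2,3,5,6,7,8,9} → only 4 remains.
r3c8 = 2: row 3 has {3,4,5,8,9}; col 8 has {1,3,5,6,7,8,9}; box has {1,3,5,6,7,8,9} → only 2 remains.
r7c2 = 7: row 7 has {1,2,3,5,6,9}; col 2 has {2,4,5,6,8,9}; box has {1,2,4,5,6,8,9} → only 7 remains.
r8c4 = 3: row 8 has {1,2,4,5,6,7,8,9}; col 4 has {1,2,5,6,7,9}; box has {1,2,5,6,7,9} → only 3 remains.
r9c3 = 3: row 9 has {1,2,4,5,6,7,8,9}; col 3 has {1,2,4,5,8,9}; box has {1,2,4,5,6,7,8,9} → only 3 remains.
r1c3 = 6: row 1 has {5,7,8,9}; col 3 has {1,2,3,4,5,8,9}; box has {2,4,5,8,9} → only 6 remains.
r1c5 = 1: row 1 has {5,6,7,8,9}; col 5 has {2,4,5,7,9}; box has {3,5,7,9} → only 1 remains.
r1c8 = 4: row 1 has {1,5,6,7,8,9}; col 8 has {1,2,3,5,6,7,8,9}; box has {1,2,3,5,6,7,8,9} → only 4 remains.
r2c5 = 8: row 2 has {1,2,3,5,6,7,9}; col 5 has {1,2,4,5,7,9}; box has {1,3,5,7,9} → only 8 remains.
r2c6 = 4: row 2 has {1,2,3,5,6,7,8,9}; col 6 has {1,3,5,6,7,9}; box has {1,3,5,7,8,9} → only 4 remains.
r3c1 = 7: row 3 has {2,3,4,5,8,9}; col 1 has {1,2,3,4,5,8,9}; box has {2,4,5,6,8,9} → only 7 remains.
r3c2 = 1: row 3 has {2,3,4,5,7,8,9}; col 2 has {2,4,5,6,7,8,9}; box has {2,4,5,6,7,8,9} → only 1 remains.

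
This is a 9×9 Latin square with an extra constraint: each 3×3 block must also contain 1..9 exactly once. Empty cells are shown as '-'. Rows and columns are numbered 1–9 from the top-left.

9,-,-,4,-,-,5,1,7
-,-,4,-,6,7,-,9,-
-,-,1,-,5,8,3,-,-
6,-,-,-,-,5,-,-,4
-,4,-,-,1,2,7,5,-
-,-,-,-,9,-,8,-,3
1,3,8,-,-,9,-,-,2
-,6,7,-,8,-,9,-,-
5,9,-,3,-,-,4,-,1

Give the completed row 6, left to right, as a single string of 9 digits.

215794863

r1c6 = 3: row 1 has {1,4,5,7,9}; col 6 has {2,5,7,8,9}; box has {4,5,6,7,8} → only 3 remains.
r2c7 = 2: row 2 has {4,6,7,9}; col 7 has {3,4,5,7,8,9}; box has {1,3,5,7,9} → only 2 remains.
r2c9 = 8: row 2 has {2,4,6,7,9}; col 9 has {1,2,3,4,7}; box has {1,2,3,5,7,9} → only 8 remains.
r3c9 = 6: row 3 has {1,3,5,8}; col 9 has {1,2,3,4,7,8}; box has {1,2,3,5,7,8,9} → only 6 remains.
r4c7 = 1: row 4 has {4,5,6}; col 7 has {2,3,4,5,7,8,9}; box has {3,4,5,7,8} → only 1 remains.
r4c8 = 2: row 4 has {1,4,5,6}; col 8 has {1,5,9}; box has {1,3,4,5,7,8} → only 2 remains.
r5c9 = 9: row 5 has {1,2,4,5,7}; col 9 has {1,2,3,4,6,7,8}; box has {1,2,3,4,5,7,8} → only 9 remains.
r6c8 = 6: row 6 has {3,8,9}; col 8 has {1,2,5,9}; box has {1,2,3,4,5,7,8,9} → only 6 remains.
r7c7 = 6: row 7 has {1,2,3,8,9}; col 7 has {1,2,3,4,5,7,8,9}; box has {1,2,4,9} → only 6 remains.
r7c8 = 7: row 7 has {1,2,3,6,8,9}; col 8 has {1,2,5,6,9}; box has {1,2,4,6,9} → only 7 remains.
r8c8 = 3: row 8 has {6,7,8,9}; col 8 has {1,2,5,6,7,9}; box has {1,2,4,6,7,9} → only 3 remains.
r8c9 = 5: row 8 has {3,6,7,8,9}; col 9 has {1,2,3,4,6,7,8,9}; box has {1,2,3,4,6,7,9} → only 5 remains.
r9c3 = 2: row 9 has {1,3,4,5,9}; col 3 has {1,4,7,8}; box has {1,3,5,6,7,8,9} → only 2 remains.
r9c5 = 7: row 9 has {1,2,3,4,5,9}; col 5 has {1,5,6,8,9}; box has {3,8,9} → only 7 remains.
r9c6 = 6: row 9 has {1,2,3,4,5,7,9}; col 6 has {2,3,5,7,8,9}; box has {3,7,8,9} → only 6 remains.
r9c8 = 8: row 9 has {1,2,3,4,5,6,7,9}; col 8 has {1,2,3,5,6,7,9}; box has {1,2,3,4,5,6,7,9} → only 8 remains.
r1c3 = 6: row 1 has {1,3,4,5,7,9}; col 3 has {1,2,4,7,8}; box has {1,4,9} → only 6 remains.
r1c5 = 2: row 1 has {1,3,4,5,6,7,9}; col 5 has {1,5,6,7,8,9}; box has {3,4,5,6,7,8} → only 2 remains.
r2c1 = 3: row 2 has {2,4,6,7,8,9}; col 1 has {1,5,6,9}; box has {1,4,6,9} → only 3 remains.
r2c2 = 5: row 2 has {2,3,4,6,7,8,9}; col 2 has {3,4,6,9}; box has {1,3,4,6,9} → only 5 remains.
r2c4 = 1: row 2 has {2,3,4,5,6,7,8,9}; col 4 has {3,4}; box has {2,3,4,5,6,7,8} → only 1 remains.
r3c4 = 9: row 3 has {1,3,5,6,8}; col 4 has {1,3,4}; box has {1,2,3,4,5,6,7,8} → only 9 remains.
r3c8 = 4: row 3 has {1,3,5,6,8,9}; col 8 has {1,2,3,5,6,7,8,9}; box has {1,2,3,5,6,7,8,9} → only 4 remains.
r4c5 = 3: row 4 has {1,2,4,5,6}; col 5 has {1,2,5,6,7,8,9}; box has {1,2,5,9} → only 3 remains.
r5c1 = 8: row 5 has {1,2,4,5,7,9}; col 1 has {1,3,5,6,9}; box has {4,6} → only 8 remains.
r5c3 = 3: row 5 has {1,2,4,5,7,8,9}; col 3 has {1,2,4,6,7,8}; box has {4,6,8} → only 3 remains.
r5c4 = 6: row 5 has {1,2,3,4,5,7,8,9}; col 4 has {1,3,4,9}; box has {1,2,3,5,9} → only 6 remains.
r6c3 = 5: row 6 has {3,6,8,9}; col 3 has {1,2,3,4,6,7,8}; box has {3,4,6,8} → only 5 remains.
r6c4 = 7: row 6 has {3,5,6,8,9}; col 4 has {1,3,4,6,9}; box has {1,2,3,5,6,9} → only 7 remains.
r6c6 = 4: row 6 has {3,5,6,7,8,9}; col 6 has {2,3,5,6,7,8,9}; box has {1,2,3,5,6,7,9} → only 4 remains.
r7c4 = 5: row 7 has {1,2,3,6,7,8,9}; col 4 has {1,3,4,6,7,9}; box has {3,6,7,8,9} → only 5 remains.
r7c5 = 4: row 7 has {1,2,3,5,6,7,8,9}; col 5 has {1,2,3,5,6,7,8,9}; box has {3,5,6,7,8,9} → only 4 remains.
r8c1 = 4: row 8 has {3,5,6,7,8,9}; col 1 has {1,3,5,6,8,9}; box has {1,2,3,5,6,7,8,9} → only 4 remains.
r8c4 = 2: row 8 has {3,4,5,6,7,8,9}; col 4 has {1,3,4,5,6,7,9}; box has {3,4,5,6,7,8,9} → only 2 remains.
r8c6 = 1: row 8 has {2,3,4,5,6,7,8,9}; col 6 has {2,3,4,5,6,7,8,9}; box has {2,3,4,5,6,7,8,9} → only 1 remains.
r1c2 = 8: row 1 has {1,2,3,4,5,6,7,9}; col 2 has {3,4,5,6,9}; box has {1,3,4,5,6,9} → only 8 remains.
r4c2 = 7: row 4 has {1,2,3,4,5,6}; col 2 has {3,4,5,6,8,9}; box has {3,4,5,6,8} → only 7 remains.
r4c3 = 9: row 4 has {1,2,3,4,5,6,7}; col 3 has {1,2,3,4,5,6,7,8}; box has {3,4,5,6,7,8} → only 9 remains.
r4c4 = 8: row 4 has {1,2,3,4,5,6,7,9}; col 4 has {1,2,3,4,5,6,7,9}; box has {1,2,3,4,5,6,7,9} → only 8 remains.
r6c1 = 2: row 6 has {3,4,5,6,7,8,9}; col 1 has {1,3,4,5,6,8,9}; box has {3,4,5,6,7,8,9} → only 2 remains.
r6c2 = 1: row 6 has {2,3,4,5,6,7,8,9}; col 2 has {3,4,5,6,7,8,9}; box has {2,3,4,5,6,7,8,9} → only 1 remains.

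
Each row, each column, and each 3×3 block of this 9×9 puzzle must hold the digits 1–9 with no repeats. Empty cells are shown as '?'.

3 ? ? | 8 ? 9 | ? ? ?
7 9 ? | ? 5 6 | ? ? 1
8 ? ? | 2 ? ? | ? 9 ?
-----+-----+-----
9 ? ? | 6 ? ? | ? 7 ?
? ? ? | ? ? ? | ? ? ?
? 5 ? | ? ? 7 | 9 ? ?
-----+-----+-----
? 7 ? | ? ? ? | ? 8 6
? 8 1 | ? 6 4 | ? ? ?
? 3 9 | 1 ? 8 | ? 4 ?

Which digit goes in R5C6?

R2C7 = 8 (hidden single in row 2).
R5C3 = 7 (hidden single in row 5).
R7C7 = 1 (hidden single in row 7).
R9C1 = 6 (hidden single in row 9).
R8C4 = 7 (hidden single in column 4).
R9C5 = 2 (sole candidate).
R8C9 = 9 (hidden single in row 8).
Singles propagation stalls before the target is settled. Branch on R2C3 (candidates {2,4}).
  Try R2C3 = 4: this forces R2C4=3, R2C8=2, R3C6=1, R6C4=4, R3C2=6, R3C3=5, R7C3=2; then R1C3 has no candidate left — contradiction.
So R2C3 = 2.
R2C8 = 3 (sole candidate).
R2C4 = 4 (sole candidate).
R6C4 = 3 (sole candidate).
R7C1 = 2 (hidden single in row 7).
R8C1 = 5 (sole candidate).
R8C8 = 2 (sole candidate).
R7C3 = 4 (sole candidate).
R8C7 = 3 (sole candidate).
R5C9 = 3 (hidden single in row 5).
R4C3 = 3 (hidden single in row 4).
R5C5 = 8 (hidden single in row 5).
R4C9 = 8 (hidden single in row 4).
R5C4 = 9 (hidden single in row 5).
R7C4 = 5 (sole candidate).
R7C6 = 3 (sole candidate).
R3C6 = 1 (sole candidate).
R7C5 = 9 (sole candidate).
R1C5 = 7 (sole candidate).
R3C5 = 3 (sole candidate).
R1C2 = 1 (hidden single in row 1).
R4C5 = 1 (hidden single in row 4).
R6C5 = 4 (sole candidate).
R6C9 = 2 (sole candidate).
R6C1 = 1 (sole candidate).
R6C8 = 6 (sole candidate).
R1C8 = 5 (sole candidate).
R1C9 = 4 (sole candidate).
R3C9 = 7 (sole candidate).
R5C1 = 4 (sole candidate).
R5C7 = 5 (sole candidate).
R5C8 = 1 (sole candidate).
R6C3 = 8 (sole candidate).
R9C7 = 7 (sole candidate).
R9C9 = 5 (sole candidate).
R1C3 = 6 (sole candidate).
R1C7 = 2 (sole candidate).
R3C2 = 4 (sole candidate).
R3C3 = 5 (sole candidate).
R3C7 = 6 (sole candidate).
R4C2 = 2 (sole candidate).
R4C6 = 5 (sole candidate).
R4C7 = 4 (sole candidate).
R5C2 = 6 (sole candidate).
R5C6 = 2: row 5 has {1,3,4,5,6,7,8,9}; col 6 has {1,3,4,5,6,7,8,9}; box has {1,3,4,5,6,7,8,9} → only 2 remains.

2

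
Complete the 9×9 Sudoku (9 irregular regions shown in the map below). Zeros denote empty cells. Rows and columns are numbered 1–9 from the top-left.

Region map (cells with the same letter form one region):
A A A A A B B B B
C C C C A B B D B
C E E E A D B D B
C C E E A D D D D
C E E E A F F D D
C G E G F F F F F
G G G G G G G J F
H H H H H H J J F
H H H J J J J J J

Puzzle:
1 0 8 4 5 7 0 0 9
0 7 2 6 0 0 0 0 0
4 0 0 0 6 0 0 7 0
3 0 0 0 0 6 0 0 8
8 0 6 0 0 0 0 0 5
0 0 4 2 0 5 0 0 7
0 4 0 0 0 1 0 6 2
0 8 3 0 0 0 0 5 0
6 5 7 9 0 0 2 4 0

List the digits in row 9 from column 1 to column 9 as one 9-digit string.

r6c1 = 9: row 6 has {2,4,5,7}; col 1 has {1,3,4,6,8}; region has {2,3,4,6,7,8} → only 9 remains.
r8c1 = 2: row 8 has {3,5,8}; col 1 has {1,3,4,6,8,9}; region has {3,5,6,7,8} → only 2 remains.
r8c4 = 1: row 8 has {2,3,5,8}; col 4 has {2,4,6,9}; region has {2,3,5,6,7,8} → only 1 remains.
r8c7 = 7: row 8 has {1,2,3,5,8}; col 7 has {2}; region has {2,4,5,6,9} → only 7 remains.
r2c1 = 5: row 2 has {2,6,7}; col 1 has {1,2,3,4,6,8,9}; region has {2,3,4,6,7,8,9} → only 5 remains.
r4c2 = 1: row 4 has {3,6,8}; col 2 has {4,5,7,8}; region has {2,3,4,5,6,7,8,9} → only 1 remains.
r7c1 = 7: row 7 has {1,2,4,6}; col 1 has {1,2,3,4,5,6,8,9}; region has {1,2,4} → only 7 remains.
r1c7 = 6: in row 1, 6 can only go here (every other open cell in that row sees a 6).
r4c7 = 4: in row 4, 4 can only go here (every other open cell in that row sees a 4).
r5c6 = 4: in row 5, 4 can only go here (every other open cell in that row sees a 4).
r8c6 = 9: row 8 has {1,2,3,5,7,8}; col 6 has {1,4,5,6,7}; region has {1,2,3,5,6,7,8} → only 9 remains.
r8c9 = 6: row 8 has {1,2,3,5,7,8,9}; col 9 has {2,5,7,8,9}; region has {2,4,5,7} → only 6 remains.
r8c5 = 4: row 8 has {1,2,3,5,6,7,8,9}; col 5 has {5,6}; region has {1,2,3,5,6,7,8,9} → only 4 remains.
r2c9 = 4: in row 2, 4 can only go here (every other open cell in that row sees a 4).
r6c2 = 6: in row 6, 6 can only go here (every other open cell in that row sees a 6).
r3c3 = 1: in column 3, 1 can only go here (every other open cell in that column sees a 1).
r3c9 = 3: row 3 has {1,4,6,7}; col 9 has {2,4,5,6,7,8,9}; region has {4,6,7,9} → only 3 remains.
r9c9 = 1: row 9 has {2,4,5,6,7,9}; col 9 has {2,3,4,5,6,7,8,9}; region has {2,4,5,6,7,9} → only 1 remains.
r1c8 = 2: row 1 has {1,4,5,6,7,8,9}; col 8 has {4,5,6,7}; region has {3,4,6,7,9} → only 2 remains.
r2c6 = 8: row 2 has {2,4,5,6,7}; col 6 has {1,4,5,6,7,9}; region has {2,3,4,6,7,9} → only 8 remains.
r2c7 = 1: row 2 has {2,4,5,6,7,8}; col 7 has {2,4,6,7}; region has {2,3,4,6,7,8,9} → only 1 remains.
r3c6 = 2: row 3 has {1,3,4,6,7}; col 6 has {1,4,5,6,7,8,9}; region has {4,5,6,7,8} → only 2 remains.
r3c7 = 5: row 3 has {1,2,3,4,6,7}; col 7 has {1,2,4,6,7}; region has {1,2,3,4,6,7,8,9} → only 5 remains.
r4c8 = 9: row 4 has {1,3,4,6,8}; col 8 has {2,4,5,6,7}; region has {2,4,5,6,7,8} → only 9 remains.
r9c6 = 3: row 9 has {1,2,4,5,6,7,9}; col 6 has {1,2,4,5,6,7,8,9}; region has {1,2,4,5,6,7,9} → only 3 remains.
r1c2 = 3: row 1 has {1,2,4,5,6,7,8,9}; col 2 has {1,4,5,6,7,8}; region has {1,4,5,6,8} → only 3 remains.
r2c5 = 9: row 2 has {1,2,4,5,6,7,8}; col 5 has {4,5,6}; region has {1,3,4,5,6,8} → only 9 remains.
r2c8 = 3: row 2 has {1,2,4,5,6,7,8,9}; col 8 has {2,4,5,6,7,9}; region has {2,4,5,6,7,8,9} → only 3 remains.
r3c2 = 9: row 3 has {1,2,3,4,5,6,7}; col 2 has {1,3,4,5,6,7,8}; region has {1,4,6} → only 9 remains.
r3c4 = 8: row 3 has {1,2,3,4,5,6,7,9}; col 4 has {1,2,4,6,9}; region has {1,4,6,9} → only 8 remains.
r4c3 = 5: row 4 has {1,3,4,6,8,9}; col 3 has {1,2,3,4,6,7,8}; region has {1,4,6,8,9} → only 5 remains.
r4c4 = 7: row 4 has {1,3,4,5,6,8,9}; col 4 has {1,2,4,6,8,9}; region has {1,4,5,6,8,9} → only 7 remains.
r4c5 = 2: row 4 has {1,3,4,5,6,7,8,9}; col 5 has {4,5,6,9}; region has {1,3,4,5,6,8,9} → only 2 remains.
r5c2 = 2: row 5 has {4,5,6,8}; col 2 has {1,3,4,5,6,7,8,9}; region has {1,4,5,6,7,8,9} → only 2 remains.
r5c4 = 3: row 5 has {2,4,5,6,8}; col 4 has {1,2,4,6,7,8,9}; region has {1,2,4,5,6,7,8,9} → only 3 remains.
r5c5 = 7: row 5 has {2,3,4,5,6,8}; col 5 has {2,4,5,6,9}; region has {1,2,3,4,5,6,8,9} → only 7 remains.
r5c7 = 9: row 5 has {2,3,4,5,6,7,8}; col 7 has {1,2,4,5,6,7}; region has {2,4,5,6,7} → only 9 remains.
r5c8 = 1: row 5 has {2,3,4,5,6,7,8,9}; col 8 has {2,3,4,5,6,7,9}; region has {2,3,4,5,6,7,8,9} → only 1 remains.
r6c8 = 8: row 6 has {2,4,5,6,7,9}; col 8 has {1,2,3,4,5,6,7,9}; region has {2,4,5,6,7,9} → only 8 remains.
r7c3 = 9: row 7 has {1,2,4,6,7}; col 3 has {1,2,3,4,5,6,7,8}; region has {1,2,4,6,7} → only 9 remains.
r7c4 = 5: row 7 has {1,2,4,6,7,9}; col 4 has {1,2,3,4,6,7,8,9}; region has {1,2,4,6,7,9} → only 5 remains.
r9c5 = 8: row 9 has {1,2,3,4,5,6,7,9}; col 5 has {2,4,5,6,7,9}; region has {1,2,3,4,5,6,7,9} → only 8 remains.

657983241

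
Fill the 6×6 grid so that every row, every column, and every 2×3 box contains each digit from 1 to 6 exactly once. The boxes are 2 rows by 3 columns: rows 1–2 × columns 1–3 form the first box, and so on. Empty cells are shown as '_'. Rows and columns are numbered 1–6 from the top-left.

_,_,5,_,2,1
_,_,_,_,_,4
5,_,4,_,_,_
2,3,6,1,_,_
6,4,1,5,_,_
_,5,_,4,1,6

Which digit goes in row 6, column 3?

2

row 1, column 2 = 6 (sole candidate).
row 1, column 4 = 3 (sole candidate).
row 2, column 4 = 6 (sole candidate).
row 2, column 5 = 5 (sole candidate).
row 3, column 2 = 1 (sole candidate).
row 3, column 4 = 2 (sole candidate).
row 3, column 6 = 3 (sole candidate).
row 4, column 5 = 4 (sole candidate).
row 4, column 6 = 5 (sole candidate).
row 5, column 5 = 3 (sole candidate).
row 5, column 6 = 2 (sole candidate).
row 6, column 1 = 3 (sole candidate).
row 6, column 3 = 2: row 6 has {1,3,4,5,6}; col 3 has {1,4,5,6}; box has {1,3,4,5,6} → only 2 remains.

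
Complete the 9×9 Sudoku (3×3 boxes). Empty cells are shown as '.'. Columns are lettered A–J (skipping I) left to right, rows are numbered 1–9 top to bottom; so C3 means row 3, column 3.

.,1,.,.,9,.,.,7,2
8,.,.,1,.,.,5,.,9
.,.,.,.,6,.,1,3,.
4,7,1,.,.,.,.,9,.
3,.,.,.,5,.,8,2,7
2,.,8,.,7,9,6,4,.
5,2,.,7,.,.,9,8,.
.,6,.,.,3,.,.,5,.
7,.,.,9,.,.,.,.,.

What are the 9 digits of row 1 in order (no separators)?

A1 = 6: row 1 has {1,2,7,9}; col 1 has {2,3,4,5,7,8}; box has {1,8} → only 6 remains.
G1 = 4: row 1 has {1,2,6,7,9}; col 7 has {1,5,6,8,9}; box has {1,2,3,5,7,9} → only 4 remains.
H2 = 6: row 2 has {1,5,8,9}; col 8 has {2,3,4,5,7,8,9}; box has {1,2,3,4,5,7,9} → only 6 remains.
A3 = 9: row 3 has {1,3,6}; col 1 has {2,3,4,5,6,7,8}; box has {1,6,8} → only 9 remains.
J3 = 8: row 3 has {1,3,6,9}; col 9 has {2,7,9}; box has {1,2,3,4,5,6,7,9} → only 8 remains.
G4 = 3: row 4 has {1,4,7,9}; col 7 has {1,4,5,6,8,9}; box has {2,4,6,7,8,9} → only 3 remains.
J4 = 5: row 4 has {1,3,4,7,9}; col 9 has {2,7,8,9}; box has {2,3,4,6,7,8,9} → only 5 remains.
B5 = 9: row 5 has {2,3,5,7,8}; col 2 has {1,2,6,7}; box has {1,2,3,4,7,8} → only 9 remains.
C5 = 6: row 5 has {2,3,5,7,8,9}; col 3 has {1,8}; box has {1,2,3,4,7,8,9} → only 6 remains.
D5 = 4: row 5 has {2,3,5,6,7,8,9}; col 4 has {1,7,9}; box has {5,7,9} → only 4 remains.
F5 = 1: row 5 has {2,3,4,5,6,7,8,9}; col 6 has {9}; box has {4,5,7,9} → only 1 remains.
B6 = 5: row 6 has {2,4,6,7,8,9}; col 2 has {1,2,6,7,9}; box has {1,2,3,4,6,7,8,9} → only 5 remains.
D6 = 3: row 6 has {2,4,5,6,7,8,9}; col 4 has {1,4,7,9}; box has {1,4,5,7,9} → only 3 remains.
J6 = 1: row 6 has {2,3,4,5,6,7,8,9}; col 9 has {2,5,7,8,9}; box has {2,3,4,5,6,7,8,9} → only 1 remains.
A8 = 1: row 8 has {3,5,6}; col 1 has {2,3,4,5,6,7,8,9}; box has {2,5,6,7} → only 1 remains.
J8 = 4: row 8 has {1,3,5,6}; col 9 has {1,2,5,7,8,9}; box has {5,8,9} → only 4 remains.
G9 = 2: row 9 has {7,9}; col 7 has {1,3,4,5,6,8,9}; box has {4,5,8,9} → only 2 remains.
H9 = 1: row 9 has {2,7,9}; col 8 has {2,3,4,5,6,7,8,9}; box has {2,4,5,8,9} → only 1 remains.
B3 = 4: row 3 has {1,3,6,8,9}; col 2 has {1,2,5,6,7,9}; box has {1,6,8,9} → only 4 remains.
C8 = 9: row 8 has {1,3,4,5,6}; col 3 has {1,6,8}; box has {1,2,5,6,7} → only 9 remains.
G8 = 7: row 8 has {1,3,4,5,6,9}; col 7 has {1,2,3,4,5,6,8,9}; box has {1,2,4,5,8,9} → only 7 remains.
B2 = 3: row 2 has {1,5,6,8,9}; col 2 has {1,2,4,5,6,7,9}; box has {1,4,6,8,9} → only 3 remains.
B9 = 8: row 9 has {1,2,7,9}; col 2 has {1,2,3,4,5,6,7,9}; box has {1,2,5,6,7,9} → only 8 remains.
E9 = 4: row 9 has {1,2,7,8,9}; col 5 has {3,5,6,7,9}; box has {3,7,9} → only 4 remains.
C1 = 5: row 1 has {1,2,4,6,7,9}; col 3 has {1,6,8,9}; box has {1,3,4,6,8,9} → only 5 remains.
D1 = 8: row 1 has {1,2,4,5,6,7,9}; col 4 has {1,3,4,7,9}; box has {1,6,9} → only 8 remains.
F1 = 3: row 1 has {1,2,4,5,6,7,8,9}; col 6 has {1,9}; box has {1,6,8,9} → only 3 remains.

615893472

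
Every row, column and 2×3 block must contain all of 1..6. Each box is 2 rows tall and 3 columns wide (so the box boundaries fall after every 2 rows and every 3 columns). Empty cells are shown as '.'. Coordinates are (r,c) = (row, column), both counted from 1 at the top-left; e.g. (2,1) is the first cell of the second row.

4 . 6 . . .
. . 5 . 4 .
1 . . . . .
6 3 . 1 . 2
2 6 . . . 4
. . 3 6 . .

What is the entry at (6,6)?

(2,1) = 3 (sole candidate).
(2,4) = 2 (sole candidate).
(4,3) = 4 (sole candidate).
(4,5) = 5 (sole candidate).
(5,3) = 1 (sole candidate).
(5,5) = 3 (sole candidate).
(6,1) = 5 (sole candidate).
(6,2) = 4 (sole candidate).
(6,6) = 1: row 6 has {3,4,5,6}; col 6 has {2,4}; box has {3,4,6} → only 1 remains.

1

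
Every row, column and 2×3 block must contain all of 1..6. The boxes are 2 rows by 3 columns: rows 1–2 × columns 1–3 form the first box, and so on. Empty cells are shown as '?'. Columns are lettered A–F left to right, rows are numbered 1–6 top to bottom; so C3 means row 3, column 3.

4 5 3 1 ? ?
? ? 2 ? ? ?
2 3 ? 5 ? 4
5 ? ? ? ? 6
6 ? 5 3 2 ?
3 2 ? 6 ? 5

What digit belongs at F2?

E1 = 6: row 1 has {1,3,4,5}; col 5 has {2}; box has {1} → only 6 remains.
F1 = 2: row 1 has {1,3,4,5,6}; col 6 has {4,5,6}; box has {1,6} → only 2 remains.
A2 = 1: row 2 has {2}; col 1 has {2,3,4,5,6}; box has {2,3,4,5} → only 1 remains.
B2 = 6: row 2 has {1,2}; col 2 has {2,3,5}; box has {1,2,3,4,5} → only 6 remains.
D2 = 4: row 2 has {1,2,6}; col 4 has {1,3,5,6}; box has {1,2,6} → only 4 remains.
F2 = 3: row 2 has {1,2,4,6}; col 6 has {2,4,5,6}; box has {1,2,4,6} → only 3 remains.

3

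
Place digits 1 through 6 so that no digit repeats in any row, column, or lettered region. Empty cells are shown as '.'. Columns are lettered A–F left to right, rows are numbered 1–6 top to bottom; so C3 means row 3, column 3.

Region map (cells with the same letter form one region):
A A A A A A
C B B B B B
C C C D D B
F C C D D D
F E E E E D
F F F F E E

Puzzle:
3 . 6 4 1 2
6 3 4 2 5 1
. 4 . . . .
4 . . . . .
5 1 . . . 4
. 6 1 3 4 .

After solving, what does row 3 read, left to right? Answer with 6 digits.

B1 = 5: row 1 has {1,2,3,4,6}; col 2 has {1,3,4,6}; region has {1,2,3,4,6} → only 5 remains.
F3 = 6: row 3 has {4}; col 6 has {1,2,4}; region has {1,2,3,4,5} → only 6 remains.
B4 = 2: row 4 has {4}; col 2 has {1,3,4,5,6}; region has {4,6} → only 2 remains.
D5 = 6: row 5 has {1,4,5}; col 4 has {2,3,4}; region has {1,4} → only 6 remains.
A6 = 2: row 6 has {1,3,4,6}; col 1 has {3,4,5,6}; region has {1,3,4,5,6} → only 2 remains.
F6 = 5: row 6 has {1,2,3,4,6}; col 6 has {1,2,4,6}; region has {1,4,6} → only 5 remains.
A3 = 1: row 3 has {4,6}; col 1 has {2,3,4,5,6}; region has {2,4,6} → only 1 remains.
D3 = 5: row 3 has {1,4,6}; col 4 has {2,3,4,6}; region has {4} → only 5 remains.
D4 = 1: row 4 has {2,4}; col 4 has {2,3,4,5,6}; region has {4,5} → only 1 remains.
F4 = 3: row 4 has {1,2,4}; col 6 has {1,2,4,5,6}; region has {1,4,5} → only 3 remains.
C3 = 3: row 3 has {1,4,5,6}; col 3 has {1,4,6}; region has {1,2,4,6} → only 3 remains.
E3 = 2: row 3 has {1,3,4,5,6}; col 5 has {1,4,5}; region has {1,3,4,5} → only 2 remains.

143526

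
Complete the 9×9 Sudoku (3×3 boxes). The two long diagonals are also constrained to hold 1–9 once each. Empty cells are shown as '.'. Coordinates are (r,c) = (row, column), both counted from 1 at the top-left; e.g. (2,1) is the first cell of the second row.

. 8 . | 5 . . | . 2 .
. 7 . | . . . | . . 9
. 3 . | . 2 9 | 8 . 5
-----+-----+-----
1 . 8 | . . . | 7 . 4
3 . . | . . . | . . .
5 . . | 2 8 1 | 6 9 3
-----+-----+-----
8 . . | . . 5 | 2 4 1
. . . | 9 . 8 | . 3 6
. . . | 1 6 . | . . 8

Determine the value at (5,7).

(1,9) = 7 (sole candidate).
(4,4) = 6 (sole candidate).
(4,6) = 3 (sole candidate).
(4,8) = 5 (sole candidate).
(5,7) = 1: row 5 has {3}; col 7 has {2,6,7,8}; box has {3,4,5,6,7,9} → only 1 remains.

1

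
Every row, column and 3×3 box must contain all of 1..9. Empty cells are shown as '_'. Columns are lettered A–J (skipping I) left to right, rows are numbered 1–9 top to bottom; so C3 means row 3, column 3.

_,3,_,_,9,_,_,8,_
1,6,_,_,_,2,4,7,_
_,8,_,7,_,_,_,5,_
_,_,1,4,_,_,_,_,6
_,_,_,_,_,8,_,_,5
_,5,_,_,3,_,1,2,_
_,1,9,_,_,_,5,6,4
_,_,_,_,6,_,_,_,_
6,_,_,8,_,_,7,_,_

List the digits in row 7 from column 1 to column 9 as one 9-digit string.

819273564

C2 = 5 (sole candidate).
D2 = 3 (sole candidate).
E2 = 8 (sole candidate).
J2 = 9 (sole candidate).
D7 = 2: row 7 has {1,4,5,6,9}; col 4 has {3,4,7,8}; box has {6,8} → only 2 remains.
E7 = 7: row 7 has {1,2,4,5,6,9}; col 5 has {3,6,8,9}; box has {2,6,8} → only 7 remains.
F7 = 3: row 7 has {1,2,4,5,6,7,9}; col 6 has {2,8}; box has {2,6,7,8} → only 3 remains.
A7 = 8: row 7 has {1,2,3,4,5,6,7,9}; col 1 has {1,6}; box has {1,6,9} → only 8 remains.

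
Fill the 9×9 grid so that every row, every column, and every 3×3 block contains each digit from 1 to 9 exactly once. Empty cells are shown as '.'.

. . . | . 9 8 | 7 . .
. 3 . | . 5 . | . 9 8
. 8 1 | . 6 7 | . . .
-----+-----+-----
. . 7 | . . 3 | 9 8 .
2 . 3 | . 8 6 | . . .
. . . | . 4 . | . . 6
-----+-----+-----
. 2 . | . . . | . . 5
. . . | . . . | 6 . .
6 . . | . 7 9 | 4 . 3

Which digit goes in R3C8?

R2C3 = 6 (hidden single in row 2).
R2C1 = 7 (hidden single in row 2).
R1C8 = 6 (hidden single in row 1).
R1C4 = 3 (hidden single in row 1).
R1C9 = 1 (hidden single in row 1).
R2C7 = 2 (sole candidate).
R3C9 = 4 (sole candidate).
R4C9 = 2 (sole candidate).
R5C9 = 7 (sole candidate).
R8C9 = 9 (sole candidate).
R3C4 = 2 (sole candidate).
R4C5 = 1 (sole candidate).
R7C5 = 3 (sole candidate).
R8C5 = 2 (sole candidate).
R4C4 = 5 (sole candidate).
R5C4 = 9 (sole candidate).
R6C4 = 7 (sole candidate).
R6C6 = 2 (sole candidate).
R4C1 = 4 (sole candidate).
R4C2 = 6 (sole candidate).
R1C1 = 5 (sole candidate).
R1C2 = 4 (sole candidate).
R1C3 = 2 (sole candidate).
R3C1 = 9 (sole candidate).
R5C8 = 4 (hidden single in row 5).
R7C4 = 6 (hidden single in row 7).
R7C8 = 7 (hidden single in row 7).
R7C3 = 9 (hidden single in row 7).
R8C8 = 1 (sole candidate).
R9C8 = 2 (sole candidate).
R7C7 = 8 (sole candidate).
R7C1 = 1 (sole candidate).
R7C6 = 4 (sole candidate).
R8C4 = 8 (sole candidate).
R8C6 = 5 (sole candidate).
R9C2 = 5 (sole candidate).
R9C3 = 8 (sole candidate).
R9C4 = 1 (sole candidate).
R2C4 = 4 (sole candidate).
R2C6 = 1 (sole candidate).
R5C2 = 1 (sole candidate).
R5C7 = 5 (sole candidate).
R6C1 = 8 (sole candidate).
R6C2 = 9 (sole candidate).
R6C3 = 5 (sole candidate).
R6C8 = 3 (sole candidate).
R8C1 = 3 (sole candidate).
R8C2 = 7 (sole candidate).
R8C3 = 4 (sole candidate).
R3C7 = 3 (sole candidate).
R3C8 = 5: row 3 has {1,2,3,4,6,7,8,9}; col 8 has {1,2,3,4,6,7,8,9}; box has {1,2,3,4,6,7,8,9} → only 5 remains.

5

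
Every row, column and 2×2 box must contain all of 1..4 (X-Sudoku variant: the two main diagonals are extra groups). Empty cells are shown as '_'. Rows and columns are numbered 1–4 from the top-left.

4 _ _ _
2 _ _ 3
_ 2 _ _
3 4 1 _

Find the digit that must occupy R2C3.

4

R1C3 = 2: row 1 has {4}; col 3 has {1}; box has {3} → only 2 remains.
R1C4 = 1: row 1 has {2,4}; col 4 has {3}; box has {2,3}; anti-diagonal has {2,3} → only 1 remains.
R2C2 = 1: row 2 has {2,3}; col 2 has {2,4}; box has {2,4}; main diagonal has {4} → only 1 remains.
R2C3 = 4: row 2 has {1,2,3}; col 3 has {1,2}; box has {1,2,3}; anti-diagonal has {1,2,3} → only 4 remains.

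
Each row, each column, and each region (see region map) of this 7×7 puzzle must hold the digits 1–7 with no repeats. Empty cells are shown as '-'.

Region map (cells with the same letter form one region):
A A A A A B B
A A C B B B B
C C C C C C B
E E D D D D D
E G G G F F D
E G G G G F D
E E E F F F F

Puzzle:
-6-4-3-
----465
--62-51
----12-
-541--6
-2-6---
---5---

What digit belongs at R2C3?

1

R2C4 = 7 (sole candidate).
R4C4 = 3 (sole candidate).
R5C6 = 7 (sole candidate).
R1C7 = 2 (sole candidate).
R2C1 = 2 (hidden single in row 2).
R5C1 = 3 (sole candidate).
R5C5 = 2 (sole candidate).
R4C1 = 6 (hidden single in row 4).
R4C3 = 5 (hidden single in row 4).
R6C1 = 5 (hidden single in row 6).
R1C5 = 5 (hidden single in row 1).
R6C6 = 1 (hidden single in row 6).
R7C6 = 4 (sole candidate).
R7C7 = 3 (sole candidate).
R7C5 = 6 (sole candidate).
R6C7 = 4 (hidden single in row 6).
R4C7 = 7 (sole candidate).
R4C2 = 4 (sole candidate).
R3C1 = 4 (hidden single in row 3).
R7C3 = 2 (hidden single in row 7).
R2C2 = 3 (hidden single in region A).
R2C3 = 1: row 2 has {2,3,4,5,6,7}; col 3 has {2,4,5,6}; region has {2,4,5,6} → only 1 remains.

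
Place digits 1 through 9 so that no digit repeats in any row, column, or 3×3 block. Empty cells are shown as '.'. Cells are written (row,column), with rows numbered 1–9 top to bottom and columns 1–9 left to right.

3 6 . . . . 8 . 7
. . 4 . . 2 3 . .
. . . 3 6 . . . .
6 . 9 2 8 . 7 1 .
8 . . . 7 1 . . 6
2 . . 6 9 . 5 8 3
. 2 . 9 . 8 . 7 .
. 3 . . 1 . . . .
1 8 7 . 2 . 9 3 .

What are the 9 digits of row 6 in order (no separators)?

271694583

(2,5) = 5: row 2 has {2,3,4}; col 5 has {1,2,6,7,8,9}; box has {2,3,6} → only 5 remains.
(4,9) = 4: row 4 has {1,2,6,7,8,9}; col 9 has {3,6,7}; box has {1,3,5,6,7,8} → only 4 remains.
(5,7) = 2: row 5 has {1,6,7,8}; col 7 has {3,5,7,8,9}; box has {1,3,4,5,6,7,8} → only 2 remains.
(5,8) = 9: row 5 has {1,2,6,7,8}; col 8 has {1,3,7,8}; box has {1,2,3,4,5,6,7,8} → only 9 remains.
(6,3) = 1: row 6 has {2,3,5,6,8,9}; col 3 has {4,7,9}; box has {2,6,8,9} → only 1 remains.
(6,6) = 4: row 6 has {1,2,3,5,6,8,9}; col 6 has {1,2,8}; box has {1,2,6,7,8,9} → only 4 remains.
(9,9) = 5: row 9 has {1,2,3,7,8,9}; col 9 has {3,4,6,7}; box has {3,7,9} → only 5 remains.
(1,5) = 4: row 1 has {3,6,7,8}; col 5 has {1,2,5,6,7,8,9}; box has {2,3,5,6} → only 4 remains.
(1,6) = 9: row 1 has {3,4,6,7,8}; col 6 has {1,2,4,8}; box has {2,3,4,5,6} → only 9 remains.
(2,8) = 6: row 2 has {2,3,4,5}; col 8 has {1,3,7,8,9}; box has {3,7,8} → only 6 remains.
(3,6) = 7: row 3 has {3,6}; col 6 has {1,2,4,8,9}; box has {2,3,4,5,6,9} → only 7 remains.
(4,2) = 5: row 4 has {1,2,4,6,7,8,9}; col 2 has {2,3,6,8}; box has {1,2,6,8,9} → only 5 remains.
(4,6) = 3: row 4 has {1,2,4,5,6,7,8,9}; col 6 has {1,2,4,7,8,9}; box has {1,2,4,6,7,8,9} → only 3 remains.
(5,2) = 4: row 5 has {1,2,6,7,8,9}; col 2 has {2,3,5,6,8}; box has {1,2,5,6,8,9} → only 4 remains.
(5,3) = 3: row 5 has {1,2,4,6,7,8,9}; col 3 has {1,4,7,9}; box has {1,2,4,5,6,8,9} → only 3 remains.
(5,4) = 5: row 5 has {1,2,3,4,6,7,8,9}; col 4 has {2,3,6,9}; box has {1,2,3,4,6,7,8,9} → only 5 remains.
(6,2) = 7: row 6 has {1,2,3,4,5,6,8,9}; col 2 has {2,3,4,5,6,8}; box has {1,2,3,4,5,6,8,9} → only 7 remains.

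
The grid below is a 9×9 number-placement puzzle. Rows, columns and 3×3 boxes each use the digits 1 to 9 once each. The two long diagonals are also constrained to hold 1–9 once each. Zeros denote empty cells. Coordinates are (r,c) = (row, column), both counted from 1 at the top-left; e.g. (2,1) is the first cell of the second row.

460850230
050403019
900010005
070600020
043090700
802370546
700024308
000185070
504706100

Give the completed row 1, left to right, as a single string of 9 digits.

461859237

(1,9) = 7: row 1 has {2,3,4,5,6,8}; col 9 has {5,6,8,9}; box has {1,2,3,5,9}; anti-diagonal has {1,3,5,9} → only 7 remains.
(2,1) = 2 (sole candidate).
(2,5) = 6 (sole candidate).
(2,7) = 8 (sole candidate).
(3,3) = 8 (sole candidate).
(3,4) = 2 (sole candidate).
(3,6) = 7 (sole candidate).
(3,8) = 6 (sole candidate).
(4,1) = 1 (sole candidate).
(4,5) = 4 (sole candidate).
(4,6) = 8 (sole candidate).
(4,7) = 9 (sole candidate).
(4,9) = 3 (sole candidate).
(5,1) = 6 (sole candidate).
(5,4) = 5 (sole candidate).
(5,8) = 8 (sole candidate).
(5,9) = 1 (sole candidate).
(6,2) = 9 (sole candidate).
(6,6) = 1 (sole candidate).
(7,2) = 1 (sole candidate).
(7,3) = 6 (sole candidate).
(7,4) = 9 (sole candidate).
(7,8) = 5 (sole candidate).
(8,1) = 3 (sole candidate).
(8,2) = 2 (sole candidate).
(8,3) = 9 (sole candidate).
(8,9) = 4 (sole candidate).
(9,2) = 8 (sole candidate).
(9,5) = 3 (sole candidate).
(9,8) = 9 (sole candidate).
(9,9) = 2 (sole candidate).
(1,3) = 1: row 1 has {2,3,4,5,6,7,8}; col 3 has {2,3,4,6,8,9}; box has {2,4,5,6,8,9} → only 1 remains.
(1,6) = 9: row 1 has {1,2,3,4,5,6,7,8}; col 6 has {1,3,4,5,6,7,8}; box has {1,2,3,4,5,6,7,8} → only 9 remains.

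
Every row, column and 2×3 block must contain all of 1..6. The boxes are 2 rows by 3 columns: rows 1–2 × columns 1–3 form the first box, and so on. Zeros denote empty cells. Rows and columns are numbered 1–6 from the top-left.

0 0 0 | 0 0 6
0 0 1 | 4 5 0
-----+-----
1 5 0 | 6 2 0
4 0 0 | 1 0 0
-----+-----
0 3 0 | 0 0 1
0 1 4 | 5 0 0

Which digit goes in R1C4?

R3C3 = 3: row 3 has {1,2,5,6}; col 3 has {1,4}; box has {1,4,5} → only 3 remains.
R3C6 = 4: row 3 has {1,2,3,5,6}; col 6 has {1,6}; box has {1,2,6} → only 4 remains.
R4C5 = 3: row 4 has {1,4}; col 5 has {2,5}; box has {1,2,4,6} → only 3 remains.
R4C6 = 5: row 4 has {1,3,4}; col 6 has {1,4,6}; box has {1,2,3,4,6} → only 5 remains.
R5C4 = 2: row 5 has {1,3}; col 4 has {1,4,5,6}; box has {1,5} → only 2 remains.
R6C5 = 6: row 6 has {1,4,5}; col 5 has {2,3,5}; box has {1,2,5} → only 6 remains.
R6C6 = 3: row 6 has {1,4,5,6}; col 6 has {1,4,5,6}; box has {1,2,5,6} → only 3 remains.
R1C4 = 3: row 1 has {6}; col 4 has {1,2,4,5,6}; box has {4,5,6} → only 3 remains.

3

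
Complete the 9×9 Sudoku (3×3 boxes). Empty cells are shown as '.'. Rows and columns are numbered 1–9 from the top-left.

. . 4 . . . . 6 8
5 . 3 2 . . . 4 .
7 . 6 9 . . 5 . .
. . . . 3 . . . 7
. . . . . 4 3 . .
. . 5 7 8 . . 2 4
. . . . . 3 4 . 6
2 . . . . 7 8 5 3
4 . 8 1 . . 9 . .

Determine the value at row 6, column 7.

row 9, column 8 = 7: row 9 has {1,4,8,9}; col 8 has {2,4,5,6}; box has {3,4,5,6,8,9} → only 7 remains.
row 9, column 9 = 2: row 9 has {1,4,7,8,9}; col 9 has {3,4,6,7,8}; box has {3,4,5,6,7,8,9} → only 2 remains.
row 3, column 9 = 1: row 3 has {5,6,7,9}; col 9 has {2,3,4,6,7,8}; box has {4,5,6,8} → only 1 remains.
row 7, column 8 = 1: row 7 has {3,4,6}; col 8 has {2,4,5,6,7}; box has {2,3,4,5,6,7,8,9} → only 1 remains.
row 2, column 7 = 7: row 2 has {2,3,4,5}; col 7 has {3,4,5,8,9}; box has {1,4,5,6,8} → only 7 remains.
row 2, column 9 = 9: row 2 has {2,3,4,5,7}; col 9 has {1,2,3,4,6,7,8}; box has {1,4,5,6,7,8} → only 9 remains.
row 3, column 5 = 4: row 3 has {1,5,6,7,9}; col 5 has {3,8}; box has {2,9} → only 4 remains.
row 3, column 6 = 8: row 3 has {1,4,5,6,7,9}; col 6 has {3,4,7}; box has {2,4,9} → only 8 remains.
row 3, column 8 = 3: row 3 has {1,4,5,6,7,8,9}; col 8 has {1,2,4,5,6,7}; box has {1,4,5,6,7,8,9} → only 3 remains.
row 5, column 9 = 5: row 5 has {3,4}; col 9 has {1,2,3,4,6,7,8,9}; box has {2,3,4,7} → only 5 remains.
row 7, column 1 = 9: row 7 has {1,3,4,6}; col 1 has {2,4,5,7}; box has {2,4,8} → only 9 remains.
row 7, column 3 = 7: row 7 has {1,3,4,6,9}; col 3 has {3,4,5,6,8}; box has {2,4,8,9} → only 7 remains.
row 8, column 3 = 1: row 8 has {2,3,5,7,8}; col 3 has {3,4,5,6,7,8}; box has {2,4,7,8,9} → only 1 remains.
row 1, column 1 = 1: row 1 has {4,6,8}; col 1 has {2,4,5,7,9}; box has {3,4,5,6,7} → only 1 remains.
row 1, column 6 = 5: row 1 has {1,4,6,8}; col 6 has {3,4,7,8}; box has {2,4,8,9} → only 5 remains.
row 1, column 7 = 2: row 1 has {1,4,5,6,8}; col 7 has {3,4,5,7,8,9}; box has {1,3,4,5,6,7,8,9} → only 2 remains.
row 2, column 2 = 8: row 2 has {2,3,4,5,7,9}; col 2 has {}; box has {1,3,4,5,6,7} → only 8 remains.
row 3, column 2 = 2: row 3 has {1,3,4,5,6,7,8,9}; col 2 has {8}; box has {1,3,4,5,6,7,8} → only 2 remains.
row 5, column 4 = 6: row 5 has {3,4,5}; col 4 has {1,2,7,9}; box has {3,4,7,8} → only 6 remains.
row 7, column 2 = 5: row 7 has {1,3,4,6,7,9}; col 2 has {2,8}; box has {1,2,4,7,8,9} → only 5 remains.
row 7, column 4 = 8: row 7 has {1,3,4,5,6,7,9}; col 4 has {1,2,6,7,9}; box has {1,3,7} → only 8 remains.
row 7, column 5 = 2: row 7 has {1,3,4,5,6,7,8,9}; col 5 has {3,4,8}; box has {1,3,7,8} → only 2 remains.
row 8, column 2 = 6: row 8 has {1,2,3,5,7,8}; col 2 has {2,5,8}; box has {1,2,4,5,7,8,9} → only 6 remains.
row 8, column 4 = 4: row 8 has {1,2,3,5,6,7,8}; col 4 has {1,2,6,7,8,9}; box has {1,2,3,7,8} → only 4 remains.
row 8, column 5 = 9: row 8 has {1,2,3,4,5,6,7,8}; col 5 has {2,3,4,8}; box has {1,2,3,4,7,8} → only 9 remains.
row 9, column 2 = 3: row 9 has {1,2,4,7,8,9}; col 2 has {2,5,6,8}; box has {1,2,4,5,6,7,8,9} → only 3 remains.
row 9, column 6 = 6: row 9 has {1,2,3,4,7,8,9}; col 6 has {3,4,5,7,8}; box has {1,2,3,4,7,8,9} → only 6 remains.
row 1, column 2 = 9: row 1 has {1,2,4,5,6,8}; col 2 has {2,3,5,6,8}; box has {1,2,3,4,5,6,7,8} → only 9 remains.
row 1, column 4 = 3: row 1 has {1,2,4,5,6,8,9}; col 4 has {1,2,4,6,7,8,9}; box has {2,4,5,8,9} → only 3 remains.
row 1, column 5 = 7: row 1 has {1,2,3,4,5,6,8,9}; col 5 has {2,3,4,8,9}; box has {2,3,4,5,8,9} → only 7 remains.
row 2, column 6 = 1: row 2 has {2,3,4,5,7,8,9}; col 6 has {3,4,5,6,7,8}; box has {2,3,4,5,7,8,9} → only 1 remains.
row 4, column 4 = 5: row 4 has {3,7}; col 4 has {1,2,3,4,6,7,8,9}; box has {3,4,6,7,8} → only 5 remains.
row 5, column 1 = 8: row 5 has {3,4,5,6}; col 1 has {1,2,4,5,7,9}; box has {5} → only 8 remains.
row 5, column 5 = 1: row 5 has {3,4,5,6,8}; col 5 has {2,3,4,7,8,9}; box has {3,4,5,6,7,8} → only 1 remains.
row 5, column 8 = 9: row 5 has {1,3,4,5,6,8}; col 8 has {1,2,3,4,5,6,7}; box has {2,3,4,5,7} → only 9 remains.
row 6, column 2 = 1: row 6 has {2,4,5,7,8}; col 2 has {2,3,5,6,8,9}; box has {5,8} → only 1 remains.
row 6, column 6 = 9: row 6 has {1,2,4,5,7,8}; col 6 has {1,3,4,5,6,7,8}; box has {1,3,4,5,6,7,8} → only 9 remains.
row 6, column 7 = 6: row 6 has {1,2,4,5,7,8,9}; col 7 has {2,3,4,5,7,8,9}; box has {2,3,4,5,7,9} → only 6 remains.

6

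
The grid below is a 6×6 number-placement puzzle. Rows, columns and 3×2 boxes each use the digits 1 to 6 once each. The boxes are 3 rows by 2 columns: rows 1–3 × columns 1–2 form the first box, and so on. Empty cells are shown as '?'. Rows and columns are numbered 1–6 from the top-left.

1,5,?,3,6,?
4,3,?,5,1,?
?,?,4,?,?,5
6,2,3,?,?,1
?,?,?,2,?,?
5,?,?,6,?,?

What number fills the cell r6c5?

r1c3 = 2 (sole candidate).
r1c6 = 4 (sole candidate).
r2c3 = 6 (sole candidate).
r2c6 = 2 (sole candidate).
r3c1 = 2 (sole candidate).
r3c2 = 6 (sole candidate).
r3c4 = 1 (sole candidate).
r3c5 = 3 (sole candidate).
r4c4 = 4 (sole candidate).
r4c5 = 5 (sole candidate).
r5c1 = 3 (sole candidate).
r5c5 = 4 (sole candidate).
r5c6 = 6 (sole candidate).
r6c3 = 1 (sole candidate).
r6c5 = 2: row 6 has {1,5,6}; col 5 has {1,3,4,5,6}; box has {1,4,5,6} → only 2 remains.

2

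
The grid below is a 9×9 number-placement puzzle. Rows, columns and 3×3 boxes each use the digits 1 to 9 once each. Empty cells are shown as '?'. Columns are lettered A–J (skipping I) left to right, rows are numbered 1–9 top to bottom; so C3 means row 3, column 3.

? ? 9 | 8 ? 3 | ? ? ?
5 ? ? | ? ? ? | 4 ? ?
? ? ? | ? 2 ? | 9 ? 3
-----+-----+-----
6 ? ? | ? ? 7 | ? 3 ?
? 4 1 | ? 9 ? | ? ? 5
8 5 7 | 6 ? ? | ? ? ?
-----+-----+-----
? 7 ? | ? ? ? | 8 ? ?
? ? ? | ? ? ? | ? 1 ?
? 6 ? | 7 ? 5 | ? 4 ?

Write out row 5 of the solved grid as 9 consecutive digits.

341298675

C4 = 2 (sole candidate).
G4 = 1 (sole candidate).
A5 = 3: row 5 has {1,4,5,9}; col 1 has {5,6,8}; box has {1,2,4,5,6,7,8} → only 3 remains.
D5 = 2: row 5 has {1,3,4,5,9}; col 4 has {6,7,8}; box has {6,7,9} → only 2 remains.
F5 = 8: row 5 has {1,2,3,4,5,9}; col 6 has {3,5,7}; box has {2,6,7,9} → only 8 remains.
G6 = 2 (sole candidate).
H6 = 9 (sole candidate).
J6 = 4 (sole candidate).
G9 = 3 (sole candidate).
B4 = 9 (sole candidate).
J4 = 8 (sole candidate).
F6 = 1 (sole candidate).
C9 = 8 (sole candidate).
E9 = 1 (sole candidate).
E6 = 3 (sole candidate).
A7 = 1 (hidden single in row 7).
E8 = 8 (hidden single in row 8).
Singles propagation stalls before every target cell is settled. Branch on A3 (candidates {4,7}).
  Try A3 = 4: this forces C3=6; then F3 has no candidate left — contradiction.
So A3 = 7.
Singles propagation stalls before every target cell is settled. Branch on C2 (candidates {3,6}).
  Try C2 = 6: this forces E2=7, F2=9, C3=4, F3=6, A1=2, B1=1, D2=1; then row 3 has no cell left for 1 — contradiction.
So C2 = 3.
D7 = 3 (hidden single in row 7).
B8 = 3 (hidden single in row 8).
C3 = 6 (hidden single in column 3).
F3 = 4 (sole candidate).
A1 = 4 (hidden single in row 1).
Singles propagation stalls before every target cell is settled. Branch on D2 (candidates {1,9}).
  Try D2 = 9: this forces F2=6, D8=4, E2=7, D4=5, E4=4, E7=6, C8=5, E1=5; then column 7 has no cell left for 5 — contradiction.
So D2 = 1.
D3 = 5 (sole candidate).
H3 = 8 (sole candidate).
D4 = 4 (sole candidate).
E4 = 5 (sole candidate).
D8 = 9 (sole candidate).
B3 = 1 (sole candidate).
A8 = 2 (sole candidate).
F8 = 6 (sole candidate).
J8 = 7 (sole candidate).
A9 = 9 (sole candidate).
J9 = 2 (sole candidate).
B1 = 2 (sole candidate).
B2 = 8 (sole candidate).
F2 = 9 (sole candidate).
J2 = 6 (sole candidate).
E7 = 4 (sole candidate).
F7 = 2 (sole candidate).
J7 = 9 (sole candidate).
G8 = 5 (sole candidate).
G1 = 7 (sole candidate).
H1 = 5 (sole candidate).
J1 = 1 (sole candidate).
E2 = 7 (sole candidate).
H2 = 2 (sole candidate).
G5 = 6: row 5 has {1,2,3,4,5,8,9}; col 7 has {1,2,3,4,5,7,8,9}; box has {1,2,3,4,5,8,9} → only 6 remains.
H5 = 7: row 5 has {1,2,3,4,5,6,8,9}; col 8 has {1,2,3,4,5,8,9}; box has {1,2,3,4,5,6,8,9} → only 7 remains.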